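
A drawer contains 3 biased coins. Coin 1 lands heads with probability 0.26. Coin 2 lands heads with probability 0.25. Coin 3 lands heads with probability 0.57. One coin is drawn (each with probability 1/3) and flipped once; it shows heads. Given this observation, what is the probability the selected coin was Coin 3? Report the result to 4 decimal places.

Posterior probability ≈ 0.5278

P(heads|C1) = 0.26; P(heads|C2) = 0.25; P(heads|C3) = 0.57.
Prior × likelihood for each source: 0.333333·0.26=0.08667, 0.333333·0.25=0.08333, 0.333333·0.57=0.1900. Summing gives P(heads) = 0.36000.
P(Coin 3 | heads) = 0.1900 / 0.36000 = 0.5278.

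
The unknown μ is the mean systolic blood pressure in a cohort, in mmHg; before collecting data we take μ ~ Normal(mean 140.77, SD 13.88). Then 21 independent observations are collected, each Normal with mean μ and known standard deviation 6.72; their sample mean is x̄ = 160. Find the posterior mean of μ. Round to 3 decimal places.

With known σ, the Normal prior is conjugate. Weight on the data is w = (n/σ²)/(n/σ² + 1/τ₀²) = 0.465030/(0.465030+0.00519064) = 0.98896.
Posterior mean = w·x̄ + (1−w)·μ₀ = 0.98896·160 + 0.011039·140.77 = 159.788.

Posterior mean ≈ 159.788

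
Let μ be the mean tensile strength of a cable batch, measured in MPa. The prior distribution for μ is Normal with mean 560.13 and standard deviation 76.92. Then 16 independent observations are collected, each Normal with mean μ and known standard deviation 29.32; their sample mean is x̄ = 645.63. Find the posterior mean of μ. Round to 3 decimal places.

Posterior mean ≈ 644.861

Prior precision 1/τ₀² = 1/76.92² = 0.00016901; data precision n/σ² = 16/29.32² = 0.0186120.
Posterior precision = 0.00016901 + 0.0186120 = 0.0187810.
Posterior mean = (0.00016901·560.13 + 0.0186120·645.63) / 0.0187810 = 644.861.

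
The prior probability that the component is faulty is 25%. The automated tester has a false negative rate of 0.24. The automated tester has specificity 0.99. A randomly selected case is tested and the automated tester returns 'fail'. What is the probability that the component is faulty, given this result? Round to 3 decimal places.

P(H | E) ≈ 0.962

Let H be the event that the component is faulty. P(H) = 0.25, so P(¬H) = 0.75. With E the 'fail' result, P(E|H) = 0.76 and P(E|¬H) = 0.01.
P(E) = 0.76·0.25 + 0.01·0.75 = 0.19000 + 0.0075000 = 0.19750.
By Bayes' theorem, P(H|E) = 0.19000 / 0.19750 = 0.962.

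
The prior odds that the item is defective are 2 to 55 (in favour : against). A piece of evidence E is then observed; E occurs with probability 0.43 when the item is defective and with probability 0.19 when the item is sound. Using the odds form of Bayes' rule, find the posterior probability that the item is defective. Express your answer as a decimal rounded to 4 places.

Posterior probability ≈ 0.0760

Prior odds = 2/55 = 0.036364. In log-odds, ln(0.036364) = -3.3142.
Add log likelihood ratio: ln(2.2632) = 0.81676.
Posterior log-odds = -2.4974, so posterior odds = exp(-2.4974) = 0.082297. Converting, P(H|E) = 0.082297/1.0823 = 0.0760.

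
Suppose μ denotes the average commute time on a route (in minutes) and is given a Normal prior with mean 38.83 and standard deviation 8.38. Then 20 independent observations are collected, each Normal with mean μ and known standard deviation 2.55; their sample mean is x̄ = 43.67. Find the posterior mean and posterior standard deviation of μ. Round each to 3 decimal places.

Posterior mean ≈ 43.648; posterior SD ≈ 0.569

With known σ, the Normal prior is conjugate. Weight on the data is w = (n/σ²)/(n/σ² + 1/τ₀²) = 3.07574/(3.07574+0.0142401) = 0.99539.
Posterior mean = w·x̄ + (1−w)·μ₀ = 0.99539·43.67 + 0.0046085·38.83 = 43.648. Posterior variance = 1/(3.07574+0.0142401) = 0.323627, so SD = 0.569.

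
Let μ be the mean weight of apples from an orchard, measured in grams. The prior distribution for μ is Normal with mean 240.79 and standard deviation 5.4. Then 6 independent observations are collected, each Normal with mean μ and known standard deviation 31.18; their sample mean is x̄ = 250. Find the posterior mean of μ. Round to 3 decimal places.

Prior precision 1/τ₀² = 1/5.4² = 0.0342936; data precision n/σ² = 6/31.18² = 0.00617162.
Posterior precision = 0.0342936 + 0.00617162 = 0.0404652.
Posterior mean = (0.0342936·240.79 + 0.00617162·250) / 0.0404652 = 242.195.

Posterior mean ≈ 242.195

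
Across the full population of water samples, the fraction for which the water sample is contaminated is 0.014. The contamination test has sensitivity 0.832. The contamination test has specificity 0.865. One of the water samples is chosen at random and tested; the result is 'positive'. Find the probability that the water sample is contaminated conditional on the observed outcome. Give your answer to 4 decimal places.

P(H | E) ≈ 0.0805

Write H for 'the water sample is contaminated'. Prior odds H:¬H = 0.014/0.986 = 0.014199. For the 'positive' outcome, the likelihood ratio is 0.832/0.135 = 6.1630.
Posterior odds = 0.014199 × 6.1630 = 0.087507, so P(H|E) = 0.087507/(1+0.087507) = 0.0805.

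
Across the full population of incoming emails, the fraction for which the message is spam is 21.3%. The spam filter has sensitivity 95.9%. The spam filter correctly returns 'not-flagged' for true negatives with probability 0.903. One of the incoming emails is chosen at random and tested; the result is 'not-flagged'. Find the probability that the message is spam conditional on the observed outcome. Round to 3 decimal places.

Write H for 'the message is spam'. Prior odds H:¬H = 0.213/0.787 = 0.27065. For the 'not-flagged' outcome, the likelihood ratio is 0.041/0.903 = 0.045404.
Posterior odds = 0.27065 × 0.045404 = 0.012289, so P(H|E) = 0.012289/(1+0.012289) = 0.012.

P(H | E) ≈ 0.012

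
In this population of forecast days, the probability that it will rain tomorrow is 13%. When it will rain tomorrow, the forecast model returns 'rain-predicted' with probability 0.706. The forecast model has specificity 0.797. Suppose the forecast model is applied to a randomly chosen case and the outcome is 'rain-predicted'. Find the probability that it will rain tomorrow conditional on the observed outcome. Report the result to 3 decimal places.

Let H be the event that it will rain tomorrow. P(H) = 0.13, so P(¬H) = 0.87. With E the 'rain-predicted' result, P(E|H) = 0.706 and P(E|¬H) = 0.203.
P(E) = 0.706·0.13 + 0.203·0.87 = 0.091780 + 0.17661 = 0.26839.
By Bayes' theorem, P(H|E) = 0.091780 / 0.26839 = 0.342.

P(H | E) ≈ 0.342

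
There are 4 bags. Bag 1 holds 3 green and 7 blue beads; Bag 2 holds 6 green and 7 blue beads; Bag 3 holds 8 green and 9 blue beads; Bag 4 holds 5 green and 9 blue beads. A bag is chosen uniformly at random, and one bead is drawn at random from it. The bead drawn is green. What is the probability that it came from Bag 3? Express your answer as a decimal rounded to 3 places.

Tabulate prior·likelihood by source: [1] prior 0.25, lik 0.3, product 0.07500; [2] prior 0.25, lik 0.4615, product 0.1154; [3] prior 0.25, lik 0.4706, product 0.1176; [4] prior 0.25, lik 0.3571, product 0.08929.
Normalizing constant = 0.39732; the posterior for Bag 3 is its product over the sum, 0.1176/0.39732 = 0.296.

Posterior probability ≈ 0.296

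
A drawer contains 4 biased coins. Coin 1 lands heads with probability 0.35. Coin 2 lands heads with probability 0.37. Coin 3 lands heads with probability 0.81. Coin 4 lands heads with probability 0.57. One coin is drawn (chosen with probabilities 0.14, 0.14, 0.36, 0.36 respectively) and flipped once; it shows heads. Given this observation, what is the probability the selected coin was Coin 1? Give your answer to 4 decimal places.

Tabulate prior·likelihood by source: [1] prior 0.14, lik 0.35, product 0.04900; [2] prior 0.14, lik 0.37, product 0.05180; [3] prior 0.36, lik 0.81, product 0.2916; [4] prior 0.36, lik 0.57, product 0.2052.
Normalizing constant = 0.59760; the posterior for Coin 1 is its product over the sum, 0.04900/0.59760 = 0.0820.

Posterior probability ≈ 0.0820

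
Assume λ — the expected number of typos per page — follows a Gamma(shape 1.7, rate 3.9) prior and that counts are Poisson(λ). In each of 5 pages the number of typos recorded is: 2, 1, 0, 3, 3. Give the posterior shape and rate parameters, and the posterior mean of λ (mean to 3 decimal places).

Posterior: Gamma(shape=10.7, rate=8.9); mean ≈ 1.202

Total count ∑xᵢ = 9 over n = 5 pages.
Gamma is conjugate to the Poisson likelihood: posterior is Gamma(shape = 1.7+9 = 10.7, rate = 3.9+5 = 8.9).
E[λ | data] = 10.7/8.9 = 1.202.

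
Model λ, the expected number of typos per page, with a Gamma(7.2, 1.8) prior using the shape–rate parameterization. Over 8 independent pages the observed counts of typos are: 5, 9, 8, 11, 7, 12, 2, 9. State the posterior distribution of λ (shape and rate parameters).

The Poisson likelihood adds the total count to the shape and the number of exposure periods to the rate. Here ∑xᵢ = 63 and n = 8, so shape 7.2→70.2 and rate 1.8→9.8.

Posterior: Gamma(shape=70.2, rate=9.8)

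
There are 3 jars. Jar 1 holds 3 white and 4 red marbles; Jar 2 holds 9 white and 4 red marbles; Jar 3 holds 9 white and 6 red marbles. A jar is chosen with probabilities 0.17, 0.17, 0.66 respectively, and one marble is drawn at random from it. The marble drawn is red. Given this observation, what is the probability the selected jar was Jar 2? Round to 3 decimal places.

Posterior probability ≈ 0.127

Tabulate prior·likelihood by source: [1] prior 0.17, lik 0.5714, product 0.09714; [2] prior 0.17, lik 0.3077, product 0.05231; [3] prior 0.66, lik 0.4, product 0.2640.
Normalizing constant = 0.41345; the posterior for Jar 2 is its product over the sum, 0.05231/0.41345 = 0.127.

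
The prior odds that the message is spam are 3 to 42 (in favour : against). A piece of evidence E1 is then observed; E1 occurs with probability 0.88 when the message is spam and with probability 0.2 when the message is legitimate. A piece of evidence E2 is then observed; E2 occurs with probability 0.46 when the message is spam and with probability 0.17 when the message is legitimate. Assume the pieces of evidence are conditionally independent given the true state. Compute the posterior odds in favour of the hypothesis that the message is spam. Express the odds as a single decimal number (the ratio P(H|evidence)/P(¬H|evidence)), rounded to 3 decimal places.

Prior odds = 3/42 = 0.071429.
Likelihood ratio for E1 = 0.88/0.2 = 4.4000.
Likelihood ratio for E2 = 0.46/0.17 = 2.7059.
Posterior odds = prior odds × LR₁ × LR₂ = 0.85042.

Posterior odds ≈ 0.850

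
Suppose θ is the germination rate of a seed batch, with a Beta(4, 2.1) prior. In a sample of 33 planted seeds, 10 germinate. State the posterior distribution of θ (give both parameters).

Posterior: Beta(14, 25.1)

The binomial likelihood is conjugate to the Beta prior: with 10 successes and 23 failures, the posterior is Beta(4+10, 2.1+23) = Beta(14, 25.1).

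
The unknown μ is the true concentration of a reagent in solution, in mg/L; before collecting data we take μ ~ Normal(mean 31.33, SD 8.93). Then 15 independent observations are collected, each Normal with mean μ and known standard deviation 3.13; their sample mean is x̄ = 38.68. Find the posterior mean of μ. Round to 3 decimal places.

Prior precision 1/τ₀² = 1/8.93² = 0.0125400; data precision n/σ² = 15/3.13² = 1.53110.
Posterior precision = 0.0125400 + 1.53110 = 1.54364.
Posterior mean = (0.0125400·31.33 + 1.53110·38.68) / 1.54364 = 38.620.

Posterior mean ≈ 38.620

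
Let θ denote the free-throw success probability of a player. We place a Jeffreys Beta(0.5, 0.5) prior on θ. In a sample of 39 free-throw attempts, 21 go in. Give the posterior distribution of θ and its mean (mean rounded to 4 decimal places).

Posterior: Beta(21.5, 18.5); mean ≈ 0.5375

Observing 21 successes and 18 failures updates Beta(0.5, 0.5) by adding the success and failure counts to the two shape parameters: α = 0.5+21 = 21.5, β = 0.5+18 = 18.5.
E[θ | data] = 21.5/(21.5+18.5) = 0.5375.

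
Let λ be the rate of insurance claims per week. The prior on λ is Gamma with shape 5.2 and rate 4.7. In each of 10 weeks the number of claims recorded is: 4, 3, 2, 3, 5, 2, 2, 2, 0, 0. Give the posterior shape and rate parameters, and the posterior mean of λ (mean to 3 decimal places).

Total count ∑xᵢ = 23 over n = 10 weeks.
Gamma is conjugate to the Poisson likelihood: posterior is Gamma(shape = 5.2+23 = 28.2, rate = 4.7+10 = 14.7).
Posterior mean = shape/rate = 28.2/14.7 = 1.918.

Posterior: Gamma(shape=28.2, rate=14.7); mean ≈ 1.918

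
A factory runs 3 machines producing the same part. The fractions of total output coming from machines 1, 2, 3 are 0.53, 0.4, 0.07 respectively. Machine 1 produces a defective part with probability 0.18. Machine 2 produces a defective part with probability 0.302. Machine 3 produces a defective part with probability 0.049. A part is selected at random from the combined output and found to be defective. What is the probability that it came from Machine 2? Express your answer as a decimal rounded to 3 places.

P(defective|M1) = 0.18; P(defective|M2) = 0.302; P(defective|M3) = 0.049.
Prior × likelihood for each source: 0.53·0.18=0.09540, 0.4·0.302=0.1208, 0.07·0.049=0.003430. Summing gives P(defective) = 0.21963.
P(Machine 2 | defective) = 0.1208 / 0.21963 = 0.550.

Posterior probability ≈ 0.550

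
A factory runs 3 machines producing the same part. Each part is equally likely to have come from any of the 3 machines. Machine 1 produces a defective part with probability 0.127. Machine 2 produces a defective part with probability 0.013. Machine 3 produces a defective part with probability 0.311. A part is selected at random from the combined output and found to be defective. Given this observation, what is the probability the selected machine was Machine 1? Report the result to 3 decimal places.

P(defective|M1) = 0.127; P(defective|M2) = 0.013; P(defective|M3) = 0.311.
Prior × likelihood for each source: 0.333333·0.127=0.04233, 0.333333·0.013=0.004333, 0.333333·0.311=0.1037. Summing gives P(defective) = 0.15033.
P(Machine 1 | defective) = 0.04233 / 0.15033 = 0.282.

Posterior probability ≈ 0.282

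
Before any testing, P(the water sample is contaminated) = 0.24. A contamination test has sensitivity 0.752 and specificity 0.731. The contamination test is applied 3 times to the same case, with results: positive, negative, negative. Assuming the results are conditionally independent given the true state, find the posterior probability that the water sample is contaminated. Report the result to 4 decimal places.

Let H be the event that the water sample is contaminated; start with P(H) = 0.24. P('positive'|H) = 0.752, P('positive'|¬H) = 0.269.
Update on result 1 ('positive'): P(H) ← 0.752·0.2400 / (0.752·0.2400 + 0.269·0.7600) = 0.18048/0.38492 = 0.4689.
Update on result 2 ('negative'): P(H) ← 0.248·0.4689 / (0.248·0.4689 + 0.731·0.5311) = 0.11628/0.50453 = 0.2305.
Update on result 3 ('negative'): P(H) ← 0.248·0.2305 / (0.248·0.2305 + 0.731·0.7695) = 0.057157/0.61968 = 0.0922.

Posterior P(H) ≈ 0.0922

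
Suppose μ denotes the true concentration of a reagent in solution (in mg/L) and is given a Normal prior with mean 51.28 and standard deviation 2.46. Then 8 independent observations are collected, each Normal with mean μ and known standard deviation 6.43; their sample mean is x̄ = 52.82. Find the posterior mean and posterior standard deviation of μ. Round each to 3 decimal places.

Posterior mean ≈ 52.111; posterior SD ≈ 1.670

With known σ, the Normal prior is conjugate. Weight on the data is w = (n/σ²)/(n/σ² + 1/τ₀²) = 0.193494/(0.193494+0.165246) = 0.53937.
Posterior mean = w·x̄ + (1−w)·μ₀ = 0.53937·52.82 + 0.46063·51.28 = 52.111. Posterior variance = 1/(0.193494+0.165246) = 2.78754, so SD = 1.670.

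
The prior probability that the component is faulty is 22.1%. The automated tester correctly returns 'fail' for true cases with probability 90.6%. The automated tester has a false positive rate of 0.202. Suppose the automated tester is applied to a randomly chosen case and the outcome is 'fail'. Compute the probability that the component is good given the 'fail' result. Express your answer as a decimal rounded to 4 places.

Let H be the event that the component is faulty. P(H) = 0.221, so P(¬H) = 0.779. With E the 'fail' result, P(E|H) = 0.906 and P(E|¬H) = 0.202.
P(E) = 0.906·0.221 + 0.202·0.779 = 0.20023 + 0.15736 = 0.35758.
By Bayes' theorem, P(H|E) = 0.20023 / 0.35758 = 0.5599. Hence P(¬H|E) = 1 − 0.5599 = 0.4401.

P(¬H | E) ≈ 0.4401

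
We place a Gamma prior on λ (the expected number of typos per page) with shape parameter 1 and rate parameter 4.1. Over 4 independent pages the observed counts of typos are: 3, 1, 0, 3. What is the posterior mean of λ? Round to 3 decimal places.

Total count ∑xᵢ = 7 over n = 4 pages.
Gamma is conjugate to the Poisson likelihood: posterior is Gamma(shape = 1+7 = 8, rate = 4.1+4 = 8.1).
Posterior mean = shape/rate = 8/8.1 = 0.988.

Posterior mean ≈ 0.988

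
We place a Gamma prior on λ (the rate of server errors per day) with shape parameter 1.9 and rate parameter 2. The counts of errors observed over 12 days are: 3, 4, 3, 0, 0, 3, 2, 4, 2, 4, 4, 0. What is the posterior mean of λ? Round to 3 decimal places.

Total count ∑xᵢ = 29 over n = 12 days.
Gamma is conjugate to the Poisson likelihood: posterior is Gamma(shape = 1.9+29 = 30.9, rate = 2+12 = 14).
E[λ | data] = 30.9/14 = 2.207.

Posterior mean ≈ 2.207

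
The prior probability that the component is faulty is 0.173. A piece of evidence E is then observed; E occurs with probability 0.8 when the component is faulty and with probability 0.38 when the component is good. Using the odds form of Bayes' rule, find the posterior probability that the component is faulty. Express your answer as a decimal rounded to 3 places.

Posterior probability ≈ 0.306

Prior odds = 0.173/(1−0.173) = 0.20919.
Likelihood ratio for E = 0.8/0.38 = 2.1053.
Posterior odds = prior odds × LR = 0.44040.
Posterior probability = odds/(1+odds) = 0.44040/1.4404 = 0.306.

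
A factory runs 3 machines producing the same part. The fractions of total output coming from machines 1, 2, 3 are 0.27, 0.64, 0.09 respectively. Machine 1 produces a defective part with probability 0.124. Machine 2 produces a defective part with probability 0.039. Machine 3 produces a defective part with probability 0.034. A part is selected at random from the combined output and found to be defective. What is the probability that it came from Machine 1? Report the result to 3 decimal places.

Posterior probability ≈ 0.544

Tabulate prior·likelihood by source: [1] prior 0.27, lik 0.124, product 0.03348; [2] prior 0.64, lik 0.039, product 0.02496; [3] prior 0.09, lik 0.034, product 0.003060.
Normalizing constant = 0.061500; the posterior for Machine 1 is its product over the sum, 0.03348/0.061500 = 0.544.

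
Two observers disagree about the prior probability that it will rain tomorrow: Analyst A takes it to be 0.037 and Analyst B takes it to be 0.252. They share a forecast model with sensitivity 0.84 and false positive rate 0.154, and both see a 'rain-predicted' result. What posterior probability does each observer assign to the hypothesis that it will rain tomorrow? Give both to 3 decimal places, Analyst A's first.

The likelihood ratio for a 'rain-predicted' result is 0.84/0.154 = 5.4545.
Analyst A: prior odds 0.037/0.963 = 0.038422; posterior odds 0.20957; posterior probability 0.173.
Analyst B: prior odds 0.252/0.748 = 0.33690; posterior odds 1.8376; posterior probability 0.648.

Analyst A: 0.173; Analyst B: 0.648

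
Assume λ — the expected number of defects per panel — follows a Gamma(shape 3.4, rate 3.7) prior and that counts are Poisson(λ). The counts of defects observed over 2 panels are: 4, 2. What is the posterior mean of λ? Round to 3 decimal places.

Posterior mean ≈ 1.649

The Poisson likelihood adds the total count to the shape and the number of exposure periods to the rate. Here ∑xᵢ = 6 and n = 2, so shape 3.4→9.4 and rate 3.7→5.7.
E[λ | data] = 9.4/5.7 = 1.649.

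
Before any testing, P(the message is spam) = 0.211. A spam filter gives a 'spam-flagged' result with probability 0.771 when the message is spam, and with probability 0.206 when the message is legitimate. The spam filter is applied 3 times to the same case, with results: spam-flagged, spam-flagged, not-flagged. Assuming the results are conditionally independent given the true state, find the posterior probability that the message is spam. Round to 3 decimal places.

Posterior P(H) ≈ 0.519

With H the event that the message is spam, the joint likelihood of the observed sequence is P(data|H) = 0.771·0.771·0.229 = 0.13613 and P(data|¬H) = 0.206·0.206·0.794 = 0.033694.
Bayes: P(H|data) = 0.211·0.13613 / (0.211·0.13613 + 0.789·0.033694) = 0.028723/0.055308 = 0.5193.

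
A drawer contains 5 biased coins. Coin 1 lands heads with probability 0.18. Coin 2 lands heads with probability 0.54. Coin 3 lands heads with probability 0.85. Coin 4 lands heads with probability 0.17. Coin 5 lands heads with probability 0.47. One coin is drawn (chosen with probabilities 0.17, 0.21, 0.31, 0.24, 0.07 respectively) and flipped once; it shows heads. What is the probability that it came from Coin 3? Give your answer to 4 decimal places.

Posterior probability ≈ 0.5476

P(heads|C1) = 0.18; P(heads|C2) = 0.54; P(heads|C3) = 0.85; P(heads|C4) = 0.17; P(heads|C5) = 0.47.
Prior × likelihood for each source: 0.17·0.18=0.03060, 0.21·0.54=0.1134, 0.31·0.85=0.2635, 0.24·0.17=0.04080, 0.07·0.47=0.03290. Summing gives P(heads) = 0.48120.
P(Coin 3 | heads) = 0.2635 / 0.48120 = 0.5476.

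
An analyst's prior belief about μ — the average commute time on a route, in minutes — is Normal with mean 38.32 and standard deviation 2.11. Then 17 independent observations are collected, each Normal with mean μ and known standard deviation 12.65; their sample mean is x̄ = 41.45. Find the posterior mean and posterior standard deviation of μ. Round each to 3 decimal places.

With known σ, the Normal prior is conjugate. Weight on the data is w = (n/σ²)/(n/σ² + 1/τ₀²) = 0.106235/(0.106235+0.224613) = 0.32110.
Posterior mean = w·x̄ + (1−w)·μ₀ = 0.32110·41.45 + 0.67890·38.32 = 39.325. Posterior variance = 1/(0.106235+0.224613) = 3.02253, so SD = 1.739.

Posterior mean ≈ 39.325; posterior SD ≈ 1.739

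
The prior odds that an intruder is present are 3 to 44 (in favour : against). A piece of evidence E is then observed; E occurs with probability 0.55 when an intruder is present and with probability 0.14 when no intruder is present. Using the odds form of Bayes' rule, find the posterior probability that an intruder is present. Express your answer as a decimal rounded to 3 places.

Posterior probability ≈ 0.211

Prior odds = 3/44 = 0.068182.
Likelihood ratio for E = 0.55/0.14 = 3.9286.
Posterior odds = prior odds × LR = 0.26786.
Posterior probability = odds/(1+odds) = 0.26786/1.2679 = 0.211.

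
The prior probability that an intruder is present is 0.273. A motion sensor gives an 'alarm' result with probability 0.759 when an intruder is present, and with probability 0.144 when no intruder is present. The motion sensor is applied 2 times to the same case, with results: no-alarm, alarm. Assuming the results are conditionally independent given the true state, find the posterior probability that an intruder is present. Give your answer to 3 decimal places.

Posterior P(H) ≈ 0.358

Let H be the event that an intruder is present; start with P(H) = 0.273. P('alarm'|H) = 0.759, P('alarm'|¬H) = 0.144.
Update on result 1 ('no-alarm'): P(H) ← 0.241·0.2730 / (0.241·0.2730 + 0.856·0.7270) = 0.065793/0.68810 = 0.0956.
Update on result 2 ('alarm'): P(H) ← 0.759·0.0956 / (0.759·0.0956 + 0.144·0.9044) = 0.072572/0.20280 = 0.3578.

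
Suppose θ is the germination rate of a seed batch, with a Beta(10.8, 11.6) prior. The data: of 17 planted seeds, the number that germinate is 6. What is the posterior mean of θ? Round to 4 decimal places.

Posterior mean ≈ 0.4264

Observing 6 successes and 11 failures updates Beta(10.8, 11.6) by adding the success and failure counts to the two shape parameters: α = 10.8+6 = 16.8, β = 11.6+11 = 22.6.
Posterior mean = α/(α+β) = 16.8/39.4 = 0.4264.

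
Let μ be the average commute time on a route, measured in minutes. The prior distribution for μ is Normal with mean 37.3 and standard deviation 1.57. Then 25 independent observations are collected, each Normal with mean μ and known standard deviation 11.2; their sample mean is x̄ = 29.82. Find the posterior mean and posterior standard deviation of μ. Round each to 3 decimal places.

Prior precision 1/τ₀² = 1/1.57² = 0.405696; data precision n/σ² = 25/11.2² = 0.199298.
Posterior precision = 0.405696 + 0.199298 = 0.604994, giving posterior SD = 1/√0.604994 = 1.286.
Posterior mean = (0.405696·37.3 + 0.199298·29.82) / 0.604994 = 34.836.

Posterior mean ≈ 34.836; posterior SD ≈ 1.286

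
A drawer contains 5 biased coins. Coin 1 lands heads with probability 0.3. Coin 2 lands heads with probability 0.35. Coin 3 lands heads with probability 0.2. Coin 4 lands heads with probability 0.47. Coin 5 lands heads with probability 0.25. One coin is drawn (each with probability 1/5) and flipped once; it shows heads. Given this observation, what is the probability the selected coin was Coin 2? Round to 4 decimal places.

Tabulate prior·likelihood by source: [1] prior 0.2, lik 0.3, product 0.06000; [2] prior 0.2, lik 0.35, product 0.07000; [3] prior 0.2, lik 0.2, product 0.04000; [4] prior 0.2, lik 0.47, product 0.09400; [5] prior 0.2, lik 0.25, product 0.05000.
Normalizing constant = 0.31400; the posterior for Coin 2 is its product over the sum, 0.07000/0.31400 = 0.2229.

Posterior probability ≈ 0.2229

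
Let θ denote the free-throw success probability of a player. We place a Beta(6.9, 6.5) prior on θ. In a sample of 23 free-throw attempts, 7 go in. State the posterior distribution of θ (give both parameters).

Posterior: Beta(13.9, 22.5)

The binomial likelihood is conjugate to the Beta prior: with 7 successes and 16 failures, the posterior is Beta(6.9+7, 6.5+16) = Beta(13.9, 22.5).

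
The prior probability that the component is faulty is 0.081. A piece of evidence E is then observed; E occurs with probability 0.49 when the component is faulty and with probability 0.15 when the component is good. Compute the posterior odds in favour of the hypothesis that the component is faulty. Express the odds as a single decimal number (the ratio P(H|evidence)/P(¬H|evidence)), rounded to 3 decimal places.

Prior odds = 0.081/(1−0.081) = 0.088139. In log-odds, ln(0.088139) = -2.4288.
Add log likelihood ratio: ln(3.2667) = 1.1838.
Posterior log-odds = -1.2451, so posterior odds = exp(-1.2451) = 0.28792.

Posterior odds ≈ 0.288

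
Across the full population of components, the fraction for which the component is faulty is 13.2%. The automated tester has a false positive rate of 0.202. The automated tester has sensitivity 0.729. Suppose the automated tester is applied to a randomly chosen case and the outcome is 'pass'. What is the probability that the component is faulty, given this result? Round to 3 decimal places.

Let H be the event that the component is faulty. P(H) = 0.132, so P(¬H) = 0.868. With E the 'pass' result, P(E|H) = 0.271 and P(E|¬H) = 0.798.
P(E) = 0.271·0.132 + 0.798·0.868 = 0.035772 + 0.69266 = 0.72844.
By Bayes' theorem, P(H|E) = 0.035772 / 0.72844 = 0.049.

P(H | E) ≈ 0.049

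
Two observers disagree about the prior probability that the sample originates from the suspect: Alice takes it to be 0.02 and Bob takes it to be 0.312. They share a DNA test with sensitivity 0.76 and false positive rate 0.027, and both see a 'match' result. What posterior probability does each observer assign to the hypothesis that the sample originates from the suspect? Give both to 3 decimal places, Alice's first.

Alice: 0.365; Bob: 0.927

The likelihood ratio for a 'match' result is 0.76/0.027 = 28.148.
Alice: prior odds 0.02/0.98 = 0.020408; posterior odds 0.57445; posterior probability 0.365.
Bob: prior odds 0.312/0.688 = 0.45349; posterior odds 12.765; posterior probability 0.927.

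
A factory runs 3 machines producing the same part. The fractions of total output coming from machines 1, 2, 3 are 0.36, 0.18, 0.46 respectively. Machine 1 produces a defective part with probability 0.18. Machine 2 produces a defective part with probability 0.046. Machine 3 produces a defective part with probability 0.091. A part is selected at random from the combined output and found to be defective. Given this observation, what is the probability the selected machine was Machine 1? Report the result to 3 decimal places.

P(defective|M1) = 0.18; P(defective|M2) = 0.046; P(defective|M3) = 0.091.
Prior × likelihood for each source: 0.36·0.18=0.06480, 0.18·0.046=0.008280, 0.46·0.091=0.04186. Summing gives P(defective) = 0.11494.
P(Machine 1 | defective) = 0.06480 / 0.11494 = 0.564.

Posterior probability ≈ 0.564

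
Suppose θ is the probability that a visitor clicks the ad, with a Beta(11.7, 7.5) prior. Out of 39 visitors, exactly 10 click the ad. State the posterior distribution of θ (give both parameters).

Posterior: Beta(21.7, 36.5)

The binomial likelihood is conjugate to the Beta prior: with 10 successes and 29 failures, the posterior is Beta(11.7+10, 7.5+29) = Beta(21.7, 36.5).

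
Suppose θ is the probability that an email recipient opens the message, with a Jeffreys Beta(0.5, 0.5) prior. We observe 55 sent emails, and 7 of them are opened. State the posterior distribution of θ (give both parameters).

Posterior: Beta(7.5, 48.5)

Observing 7 successes and 48 failures updates Beta(0.5, 0.5) by adding the success and failure counts to the two shape parameters: α = 0.5+7 = 7.5, β = 0.5+48 = 48.5.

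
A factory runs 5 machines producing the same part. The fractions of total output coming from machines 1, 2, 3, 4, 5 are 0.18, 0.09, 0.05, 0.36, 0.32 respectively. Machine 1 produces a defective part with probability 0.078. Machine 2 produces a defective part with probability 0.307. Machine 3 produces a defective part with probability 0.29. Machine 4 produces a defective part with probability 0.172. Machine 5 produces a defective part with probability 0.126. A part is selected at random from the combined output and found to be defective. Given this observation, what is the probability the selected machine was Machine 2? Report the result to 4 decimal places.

Posterior probability ≈ 0.1744

Tabulate prior·likelihood by source: [1] prior 0.18, lik 0.078, product 0.01404; [2] prior 0.09, lik 0.307, product 0.02763; [3] prior 0.05, lik 0.29, product 0.01450; [4] prior 0.36, lik 0.172, product 0.06192; [5] prior 0.32, lik 0.126, product 0.04032.
Normalizing constant = 0.15841; the posterior for Machine 2 is its product over the sum, 0.02763/0.15841 = 0.1744.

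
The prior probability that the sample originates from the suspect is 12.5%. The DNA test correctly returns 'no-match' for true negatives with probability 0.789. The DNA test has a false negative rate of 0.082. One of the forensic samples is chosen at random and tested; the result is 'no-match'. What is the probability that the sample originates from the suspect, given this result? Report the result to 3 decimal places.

Write H for 'the sample originates from the suspect'. Prior odds H:¬H = 0.125/0.875 = 0.14286. For the 'no-match' outcome, the likelihood ratio is 0.082/0.789 = 0.10393.
Posterior odds = 0.14286 × 0.10393 = 0.014847, so P(H|E) = 0.014847/(1+0.014847) = 0.015.

P(H | E) ≈ 0.015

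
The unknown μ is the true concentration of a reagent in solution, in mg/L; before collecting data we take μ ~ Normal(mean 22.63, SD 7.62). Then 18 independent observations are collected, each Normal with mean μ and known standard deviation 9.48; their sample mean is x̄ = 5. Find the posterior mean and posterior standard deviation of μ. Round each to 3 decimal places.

Prior precision 1/τ₀² = 1/7.62² = 0.0172223; data precision n/σ² = 18/9.48² = 0.200288.
Posterior precision = 0.0172223 + 0.200288 = 0.217511, giving posterior SD = 1/√0.217511 = 2.144.
Posterior mean = (0.0172223·22.63 + 0.200288·5) / 0.217511 = 6.396.

Posterior mean ≈ 6.396; posterior SD ≈ 2.144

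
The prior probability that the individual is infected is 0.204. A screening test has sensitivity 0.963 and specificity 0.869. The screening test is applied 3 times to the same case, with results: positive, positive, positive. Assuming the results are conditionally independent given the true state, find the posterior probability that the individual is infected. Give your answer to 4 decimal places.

Let H be the event that the individual is infected; start with P(H) = 0.204. P('positive'|H) = 0.963, P('positive'|¬H) = 0.131.
Update on result 1 ('positive'): P(H) ← 0.963·0.2040 / (0.963·0.2040 + 0.131·0.7960) = 0.19645/0.30073 = 0.6533.
Update on result 2 ('positive'): P(H) ← 0.963·0.6533 / (0.963·0.6533 + 0.131·0.3467) = 0.62908/0.67451 = 0.9327.
Update on result 3 ('positive'): P(H) ← 0.963·0.9327 / (0.963·0.9327 + 0.131·0.0673) = 0.89815/0.90697 = 0.9903.

Posterior P(H) ≈ 0.9903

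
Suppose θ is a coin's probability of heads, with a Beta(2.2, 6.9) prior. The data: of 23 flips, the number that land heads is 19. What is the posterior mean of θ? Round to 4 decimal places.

The binomial likelihood is conjugate to the Beta prior: with 19 successes and 4 failures, the posterior is Beta(2.2+19, 6.9+4) = Beta(21.2, 10.9).
E[θ | data] = 21.2/(21.2+10.9) = 0.6604.

Posterior mean ≈ 0.6604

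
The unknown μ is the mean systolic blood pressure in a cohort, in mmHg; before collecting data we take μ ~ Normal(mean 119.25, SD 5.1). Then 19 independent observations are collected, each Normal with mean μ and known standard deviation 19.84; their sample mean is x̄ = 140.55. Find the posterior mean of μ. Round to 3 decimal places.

Posterior mean ≈ 131.106

Prior precision 1/τ₀² = 1/5.1² = 0.0384468; data precision n/σ² = 19/19.84² = 0.0482692.
Posterior precision = 0.0384468 + 0.0482692 = 0.0867160.
Posterior mean = (0.0384468·119.25 + 0.0482692·140.55) / 0.0867160 = 131.106.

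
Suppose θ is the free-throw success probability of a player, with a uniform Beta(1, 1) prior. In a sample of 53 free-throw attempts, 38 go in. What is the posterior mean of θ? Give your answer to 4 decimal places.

The binomial likelihood is conjugate to the Beta prior: with 38 successes and 15 failures, the posterior is Beta(1+38, 1+15) = Beta(39, 16).
E[θ | data] = 39/(39+16) = 0.7091.

Posterior mean ≈ 0.7091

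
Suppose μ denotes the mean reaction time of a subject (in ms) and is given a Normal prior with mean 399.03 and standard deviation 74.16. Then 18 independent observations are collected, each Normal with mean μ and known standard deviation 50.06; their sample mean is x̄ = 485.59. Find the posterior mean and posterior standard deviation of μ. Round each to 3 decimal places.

Posterior mean ≈ 483.453; posterior SD ≈ 11.653

With known σ, the Normal prior is conjugate. Weight on the data is w = (n/σ²)/(n/σ² + 1/τ₀²) = 0.00718275/(0.00718275+0.00018183) = 0.97531.
Posterior mean = w·x̄ + (1−w)·μ₀ = 0.97531·485.59 + 0.024690·399.03 = 483.453. Posterior variance = 1/(0.00718275+0.00018183) = 135.785, so SD = 11.653.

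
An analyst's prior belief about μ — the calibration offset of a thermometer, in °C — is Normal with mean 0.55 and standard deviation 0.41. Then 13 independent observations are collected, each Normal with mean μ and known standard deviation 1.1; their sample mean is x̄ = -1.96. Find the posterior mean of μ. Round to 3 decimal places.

With known σ, the Normal prior is conjugate. Weight on the data is w = (n/σ²)/(n/σ² + 1/τ₀²) = 10.7438/(10.7438+5.94884) = 0.64363.
Posterior mean = w·x̄ + (1−w)·μ₀ = 0.64363·-1.96 + 0.35637·0.55 = -1.065.

Posterior mean ≈ -1.065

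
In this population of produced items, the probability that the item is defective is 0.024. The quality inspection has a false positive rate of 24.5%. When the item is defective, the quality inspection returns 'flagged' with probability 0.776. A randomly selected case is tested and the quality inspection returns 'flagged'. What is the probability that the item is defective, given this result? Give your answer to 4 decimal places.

P(H | E) ≈ 0.0723

Let H be the event that the item is defective. P(H) = 0.024, so P(¬H) = 0.976. With E the 'flagged' result, P(E|H) = 0.776 and P(E|¬H) = 0.245.
P(E) = 0.776·0.024 + 0.245·0.976 = 0.018624 + 0.23912 = 0.25774.
By Bayes' theorem, P(H|E) = 0.018624 / 0.25774 = 0.0723.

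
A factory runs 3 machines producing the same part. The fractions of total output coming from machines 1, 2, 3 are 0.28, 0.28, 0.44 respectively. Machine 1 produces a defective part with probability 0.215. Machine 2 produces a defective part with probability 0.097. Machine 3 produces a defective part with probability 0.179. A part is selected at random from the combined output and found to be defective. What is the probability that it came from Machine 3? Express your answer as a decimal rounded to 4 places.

P(defective|M1) = 0.215; P(defective|M2) = 0.097; P(defective|M3) = 0.179.
Prior × likelihood for each source: 0.28·0.215=0.06020, 0.28·0.097=0.02716, 0.44·0.179=0.07876. Summing gives P(defective) = 0.16612.
P(Machine 3 | defective) = 0.07876 / 0.16612 = 0.4741.

Posterior probability ≈ 0.4741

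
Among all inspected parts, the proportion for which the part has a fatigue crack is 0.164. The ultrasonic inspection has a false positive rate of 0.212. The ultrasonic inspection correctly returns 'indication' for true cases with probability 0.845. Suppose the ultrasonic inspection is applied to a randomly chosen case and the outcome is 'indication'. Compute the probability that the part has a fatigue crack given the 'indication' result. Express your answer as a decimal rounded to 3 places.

Let H be the event that the part has a fatigue crack. P(H) = 0.164, so P(¬H) = 0.836. With E the 'indication' result, P(E|H) = 0.845 and P(E|¬H) = 0.212.
P(E) = 0.845·0.164 + 0.212·0.836 = 0.13858 + 0.17723 = 0.31581.
By Bayes' theorem, P(H|E) = 0.13858 / 0.31581 = 0.439.

P(H | E) ≈ 0.439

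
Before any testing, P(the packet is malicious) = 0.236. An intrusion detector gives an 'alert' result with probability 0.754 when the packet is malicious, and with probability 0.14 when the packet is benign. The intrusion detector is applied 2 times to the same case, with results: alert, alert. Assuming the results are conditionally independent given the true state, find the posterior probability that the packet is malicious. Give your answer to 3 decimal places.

Let H be the event that the packet is malicious; start with P(H) = 0.236. P('alert'|H) = 0.754, P('alert'|¬H) = 0.14.
Update on result 1 ('alert'): P(H) ← 0.754·0.2360 / (0.754·0.2360 + 0.14·0.7640) = 0.17794/0.28490 = 0.6246.
Update on result 2 ('alert'): P(H) ← 0.754·0.6246 / (0.754·0.6246 + 0.14·0.3754) = 0.47093/0.52349 = 0.8996.

Posterior P(H) ≈ 0.900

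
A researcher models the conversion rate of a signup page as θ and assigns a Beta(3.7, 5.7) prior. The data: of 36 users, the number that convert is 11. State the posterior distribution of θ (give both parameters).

The binomial likelihood is conjugate to the Beta prior: with 11 successes and 25 failures, the posterior is Beta(3.7+11, 5.7+25) = Beta(14.7, 30.7).

Posterior: Beta(14.7, 30.7)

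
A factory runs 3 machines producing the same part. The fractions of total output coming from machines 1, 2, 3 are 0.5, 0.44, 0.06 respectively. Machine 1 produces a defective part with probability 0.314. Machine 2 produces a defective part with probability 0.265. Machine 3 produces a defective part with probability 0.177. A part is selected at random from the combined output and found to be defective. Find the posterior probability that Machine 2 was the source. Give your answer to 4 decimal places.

Posterior probability ≈ 0.4102

Tabulate prior·likelihood by source: [1] prior 0.5, lik 0.314, product 0.1570; [2] prior 0.44, lik 0.265, product 0.1166; [3] prior 0.06, lik 0.177, product 0.01062.
Normalizing constant = 0.28422; the posterior for Machine 2 is its product over the sum, 0.1166/0.28422 = 0.4102.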